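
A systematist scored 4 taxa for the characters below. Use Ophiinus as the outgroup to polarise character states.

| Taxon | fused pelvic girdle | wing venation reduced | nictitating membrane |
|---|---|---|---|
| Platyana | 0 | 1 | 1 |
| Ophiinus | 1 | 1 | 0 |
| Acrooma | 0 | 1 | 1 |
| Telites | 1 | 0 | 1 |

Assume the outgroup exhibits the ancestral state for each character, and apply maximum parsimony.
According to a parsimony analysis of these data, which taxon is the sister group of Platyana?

Character polarity is set by the outgroup: the derived state is whichever differs from the outgroup's state, so for fused pelvic girdle, wing venation reduced the derived state is '0', and for the remaining characters it is '1'.
fused pelvic girdle (derived state '0') is shared by Acrooma and Platyana — a synapomorphy uniting that clade.
wing venation reduced: derived state '0' in Telites only — an autapomorphy, so it tells us nothing about relationships among taxa.
All ingroup taxa share the derived state '1' for nictitating membrane; it defines the ingroup but does not resolve relationships within it.
Most parsimonious ingroup topology: (Telites,(Platyana,Acrooma)).
Platyana and Acrooma form a cherry on this tree, so they are sister taxa.

Acrooma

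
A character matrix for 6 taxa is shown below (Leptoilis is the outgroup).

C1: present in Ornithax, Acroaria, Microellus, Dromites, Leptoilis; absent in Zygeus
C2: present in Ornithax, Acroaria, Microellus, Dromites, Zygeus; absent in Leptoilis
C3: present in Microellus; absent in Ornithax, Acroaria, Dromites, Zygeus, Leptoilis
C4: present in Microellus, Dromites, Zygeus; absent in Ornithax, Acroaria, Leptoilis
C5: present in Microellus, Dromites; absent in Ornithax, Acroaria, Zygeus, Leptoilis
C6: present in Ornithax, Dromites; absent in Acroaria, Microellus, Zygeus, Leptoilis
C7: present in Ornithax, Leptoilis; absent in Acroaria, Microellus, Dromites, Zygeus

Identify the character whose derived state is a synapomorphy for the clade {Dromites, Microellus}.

Character polarity is set by the outgroup: the derived state is whichever differs from the outgroup's state, so for C1, C7 the derived state is 'absent', and for the remaining characters it is 'present'.
C1: derived state 'absent' in Zygeus only — an autapomorphy, so it tells us nothing about relationships among taxa.
C2 (derived state 'present') is shared by all ingroup taxa — unites the whole ingroup.
C3: derived state 'present' in Microellus only — an autapomorphy, so it tells us nothing about relationships among taxa.
Only Dromites, Microellus, and Zygeus show the derived state 'present' for C4, supporting them as a clade.
C5: derived state 'present' in Dromites and Microellus only — synapomorphy for {Dromites, Microellus}.
C6 (state 'present') occurs in Dromites and Ornithax but conflicts with the nesting implied by the other characters — most parsimoniously interpreted as homoplasy.
C7 (derived state 'absent') is shared by Acroaria, Dromites, Microellus, and Zygeus — a synapomorphy uniting that clade.
Most parsimonious ingroup topology: (((Zygeus,(Dromites,Microellus)),Acroaria),Ornithax).
The clade {Dromites, Microellus} is supported by C5: its derived state 'present' occurs in exactly those taxa and in no other taxon (including the outgroup).

C5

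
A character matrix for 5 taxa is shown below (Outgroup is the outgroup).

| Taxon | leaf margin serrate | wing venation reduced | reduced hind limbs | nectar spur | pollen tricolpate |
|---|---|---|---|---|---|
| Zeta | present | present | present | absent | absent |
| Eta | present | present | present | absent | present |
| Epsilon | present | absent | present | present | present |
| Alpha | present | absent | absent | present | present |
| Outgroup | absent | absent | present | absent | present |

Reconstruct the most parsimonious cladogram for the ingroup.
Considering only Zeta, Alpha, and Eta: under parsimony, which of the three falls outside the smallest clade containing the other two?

Character polarity is set by the outgroup: the derived state is whichever differs from the outgroup's state, so for reduced hind limbs, pollen tricolpate the derived state is 'absent', and for the remaining characters it is 'present'.
All ingroup taxa share the derived state 'present' for leaf margin serrate; it defines the ingroup but does not resolve relationships within it.
Only Eta and Zeta show the derived state 'present' for wing venation reduced, supporting them as a clade.
reduced hind limbs (derived state 'absent') is unique to Alpha (autapomorphy; uninformative for grouping).
nectar spur: derived state 'present' in Alpha and Epsilon only — synapomorphy for {Alpha, Epsilon}.
pollen tricolpate: derived state 'absent' in Zeta only — an autapomorphy, so it tells us nothing about relationships among taxa.
Most parsimonious ingroup topology: ((Epsilon,Alpha),(Eta,Zeta)).
Eta and Zeta share a more recent common ancestor with each other than either does with Alpha, so Alpha is the least closely related of the three.

Alpha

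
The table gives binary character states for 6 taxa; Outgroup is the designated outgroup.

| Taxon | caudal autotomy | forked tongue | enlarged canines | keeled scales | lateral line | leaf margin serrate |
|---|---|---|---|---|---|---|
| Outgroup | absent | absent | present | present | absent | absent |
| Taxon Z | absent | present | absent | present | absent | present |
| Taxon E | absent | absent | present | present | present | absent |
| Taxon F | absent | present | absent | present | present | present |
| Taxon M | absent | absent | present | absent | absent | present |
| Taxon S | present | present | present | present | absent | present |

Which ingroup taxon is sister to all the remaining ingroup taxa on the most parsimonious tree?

Taxon E

Character polarity is set by the outgroup: the derived state is whichever differs from the outgroup's state, so for enlarged canines, keeled scales the derived state is 'absent', and for the remaining characters it is 'present'.
caudal autotomy: derived state 'present' in Taxon S only — an autapomorphy, so it tells us nothing about relationships among taxa.
Only Taxon F, Taxon S, and Taxon Z show the derived state 'present' for forked tongue, supporting them as a clade.
enlarged canines (derived state 'absent') is shared by Taxon F and Taxon Z — a synapomorphy uniting that clade.
keeled scales (derived state 'absent') is unique to Taxon M (autapomorphy; uninformative for grouping).
lateral line (state 'present') occurs in Taxon E and Taxon F but conflicts with the nesting implied by the other characters — most parsimoniously interpreted as homoplasy.
leaf margin serrate (derived state 'present') is shared by Taxon F, Taxon M, Taxon S, and Taxon Z — a synapomorphy uniting that clade.
Most parsimonious ingroup topology: ((((Taxon Z,Taxon F),Taxon S),Taxon M),Taxon E).
Taxon E is sister to the clade containing all other ingroup taxa, so it is the earliest-diverging (most basal) ingroup lineage.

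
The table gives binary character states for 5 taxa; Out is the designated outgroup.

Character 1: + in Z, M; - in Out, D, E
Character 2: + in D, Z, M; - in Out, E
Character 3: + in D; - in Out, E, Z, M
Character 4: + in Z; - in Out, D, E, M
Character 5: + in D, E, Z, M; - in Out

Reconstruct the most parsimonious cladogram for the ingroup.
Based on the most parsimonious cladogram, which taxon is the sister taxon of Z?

M

The outgroup has state '-' for every character, so '+' is the derived state throughout.
Character 1: derived state '+' in M and Z only — synapomorphy for {M, Z}.
Character 2 (derived state '+') is shared by D, M, and Z — a synapomorphy uniting that clade.
Character 3 (derived state '+') is unique to D (autapomorphy; uninformative for grouping).
Character 4 (derived state '+') is unique to Z (autapomorphy; uninformative for grouping).
All ingroup taxa share the derived state '+' for Character 5; it defines the ingroup but does not resolve relationships within it.
Most parsimonious ingroup topology: ((D,(Z,M)),E).
Z and M form a cherry on this tree, so they are sister taxa.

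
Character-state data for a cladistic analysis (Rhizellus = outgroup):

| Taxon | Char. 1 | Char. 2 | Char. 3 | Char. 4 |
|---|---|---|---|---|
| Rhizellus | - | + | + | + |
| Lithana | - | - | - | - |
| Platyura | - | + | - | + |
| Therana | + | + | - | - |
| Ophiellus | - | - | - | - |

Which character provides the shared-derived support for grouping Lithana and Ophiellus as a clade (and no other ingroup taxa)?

Character polarity is set by the outgroup: the derived state is whichever differs from the outgroup's state, so for Char. 2, Char. 3, Char. 4 the derived state is '-', and for the remaining characters it is '+'.
Char. 1: derived state '+' in Therana only — an autapomorphy, so it tells us nothing about relationships among taxa.
Char. 2 (derived state '-') is shared by Lithana and Ophiellus — a synapomorphy uniting that clade.
All ingroup taxa share the derived state '-' for Char. 3; it defines the ingroup but does not resolve relationships within it.
Char. 4: derived state '-' in Lithana, Ophiellus, and Therana only — synapomorphy for {Lithana, Ophiellus, Therana}.
Most parsimonious ingroup topology: (((Lithana,Ophiellus),Therana),Platyura).
The clade {Lithana, Ophiellus} is supported by Char. 2: its derived state '-' occurs in exactly those taxa and in no other taxon (including the outgroup).

Char. 2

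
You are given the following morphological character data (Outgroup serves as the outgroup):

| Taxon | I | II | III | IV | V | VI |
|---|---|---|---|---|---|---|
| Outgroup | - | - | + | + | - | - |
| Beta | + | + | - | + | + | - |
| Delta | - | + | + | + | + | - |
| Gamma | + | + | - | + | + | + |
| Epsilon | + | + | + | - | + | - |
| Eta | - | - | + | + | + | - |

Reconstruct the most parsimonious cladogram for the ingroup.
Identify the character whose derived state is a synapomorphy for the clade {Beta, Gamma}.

Character polarity is set by the outgroup: the derived state is whichever differs from the outgroup's state, so for III, IV the derived state is '-', and for the remaining characters it is '+'.
I (derived state '+') is shared by Beta, Epsilon, and Gamma — a synapomorphy uniting that clade.
Only Beta, Delta, Epsilon, and Gamma show the derived state '+' for II, supporting them as a clade.
III (derived state '-') is shared by Beta and Gamma — a synapomorphy uniting that clade.
IV: derived state '-' in Epsilon only — an autapomorphy, so it tells us nothing about relationships among taxa.
V (derived state '+') is shared by all ingroup taxa — unites the whole ingroup.
VI (derived state '+') is unique to Gamma (autapomorphy; uninformative for grouping).
Most parsimonious ingroup topology: ((((Beta,Gamma),Epsilon),Delta),Eta).
The clade {Beta, Gamma} is supported by III: its derived state '-' occurs in exactly those taxa and in no other taxon (including the outgroup).

III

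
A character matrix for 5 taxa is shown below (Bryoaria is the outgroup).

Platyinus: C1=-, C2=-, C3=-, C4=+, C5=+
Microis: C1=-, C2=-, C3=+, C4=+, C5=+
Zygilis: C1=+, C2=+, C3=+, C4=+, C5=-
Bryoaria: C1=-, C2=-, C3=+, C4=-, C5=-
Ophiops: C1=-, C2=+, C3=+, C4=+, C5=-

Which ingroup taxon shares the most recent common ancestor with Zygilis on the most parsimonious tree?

Character polarity is set by the outgroup: the derived state is whichever differs from the outgroup's state, so for C3 the derived state is '-', and for the remaining characters it is '+'.
C1: derived state '+' in Zygilis only — an autapomorphy, so it tells us nothing about relationships among taxa.
C2 (derived state '+') is shared by Ophiops and Zygilis — a synapomorphy uniting that clade.
C3: derived state '-' in Platyinus only — an autapomorphy, so it tells us nothing about relationships among taxa.
C4 (derived state '+') is shared by all ingroup taxa — unites the whole ingroup.
Only Microis and Platyinus show the derived state '+' for C5, supporting them as a clade.
Most parsimonious ingroup topology: ((Platyinus,Microis),(Ophiops,Zygilis)).
Zygilis and Ophiops form a cherry on this tree, so they are sister taxa.

Ophiops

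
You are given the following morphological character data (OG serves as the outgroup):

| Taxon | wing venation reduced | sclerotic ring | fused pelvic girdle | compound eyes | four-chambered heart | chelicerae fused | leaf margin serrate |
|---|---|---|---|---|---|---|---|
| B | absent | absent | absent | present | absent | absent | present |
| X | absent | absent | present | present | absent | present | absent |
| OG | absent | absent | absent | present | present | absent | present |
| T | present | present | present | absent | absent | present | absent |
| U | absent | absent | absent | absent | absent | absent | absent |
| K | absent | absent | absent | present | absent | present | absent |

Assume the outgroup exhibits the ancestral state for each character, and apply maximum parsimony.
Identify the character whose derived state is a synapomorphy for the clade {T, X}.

Character polarity is set by the outgroup: the derived state is whichever differs from the outgroup's state, so for compound eyes, four-chambered heart, leaf margin serrate the derived state is 'absent', and for the remaining characters it is 'present'.
wing venation reduced: derived state 'present' in T only — an autapomorphy, so it tells us nothing about relationships among taxa.
sclerotic ring: derived state 'present' in T only — an autapomorphy, so it tells us nothing about relationships among taxa.
fused pelvic girdle: derived state 'present' in T and X only — synapomorphy for {T, X}.
compound eyes (state 'absent') occurs in T and U but conflicts with the nesting implied by the other characters — most parsimoniously interpreted as homoplasy.
four-chambered heart (derived state 'absent') is shared by all ingroup taxa — unites the whole ingroup.
chelicerae fused: derived state 'present' in K, T, and X only — synapomorphy for {K, T, X}.
leaf margin serrate (derived state 'absent') is shared by K, T, U, and X — a synapomorphy uniting that clade.
Most parsimonious ingroup topology: ((((T,X),K),U),B).
The clade {T, X} is supported by fused pelvic girdle: its derived state 'present' occurs in exactly those taxa and in no other taxon (including the outgroup).

fused pelvic girdle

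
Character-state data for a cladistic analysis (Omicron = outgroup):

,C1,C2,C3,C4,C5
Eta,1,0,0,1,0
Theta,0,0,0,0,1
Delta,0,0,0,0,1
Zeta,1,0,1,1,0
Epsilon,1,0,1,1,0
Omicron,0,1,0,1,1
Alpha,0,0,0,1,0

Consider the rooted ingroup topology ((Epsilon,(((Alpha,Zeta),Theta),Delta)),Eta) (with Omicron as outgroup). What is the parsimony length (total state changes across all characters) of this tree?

Map each character onto ((Epsilon,(((Alpha,Zeta),Theta),Delta)),Eta) (rooted by Omicron) and count the minimum state changes it requires (Fitch parsimony):
C1: 3; C2: 1; C3: 2; C4: 2; C5: 3.
Total tree length = 11.

11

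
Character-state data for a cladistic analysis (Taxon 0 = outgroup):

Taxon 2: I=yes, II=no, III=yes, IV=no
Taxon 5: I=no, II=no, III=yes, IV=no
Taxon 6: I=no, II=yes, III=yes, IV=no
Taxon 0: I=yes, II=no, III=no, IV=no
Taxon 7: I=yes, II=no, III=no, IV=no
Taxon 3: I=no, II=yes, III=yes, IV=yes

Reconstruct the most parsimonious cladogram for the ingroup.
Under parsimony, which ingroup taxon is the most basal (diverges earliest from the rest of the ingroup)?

Character polarity is set by the outgroup: the derived state is whichever differs from the outgroup's state, so for I the derived state is 'no', and for the remaining characters it is 'yes'.
I: derived state 'no' in Taxon 3, Taxon 5, and Taxon 6 only — synapomorphy for {Taxon 3, Taxon 5, Taxon 6}.
II: derived state 'yes' in Taxon 3 and Taxon 6 only — synapomorphy for {Taxon 3, Taxon 6}.
III: derived state 'yes' in Taxon 2, Taxon 3, Taxon 5, and Taxon 6 only — synapomorphy for {Taxon 2, Taxon 3, Taxon 5, Taxon 6}.
IV (derived state 'yes') is unique to Taxon 3 (autapomorphy; uninformative for grouping).
Most parsimonious ingroup topology: ((((Taxon 6,Taxon 3),Taxon 5),Taxon 2),Taxon 7).
Taxon 7 is sister to the clade containing all other ingroup taxa, so it is the earliest-diverging (most basal) ingroup lineage.

Taxon 7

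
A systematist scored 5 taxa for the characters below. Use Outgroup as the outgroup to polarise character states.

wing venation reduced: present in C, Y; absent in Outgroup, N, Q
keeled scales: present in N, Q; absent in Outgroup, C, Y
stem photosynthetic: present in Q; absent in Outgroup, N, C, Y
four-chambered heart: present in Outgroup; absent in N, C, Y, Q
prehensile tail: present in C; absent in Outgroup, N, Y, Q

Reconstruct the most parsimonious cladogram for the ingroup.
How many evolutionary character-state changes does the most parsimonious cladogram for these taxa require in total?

Character polarity is set by the outgroup: the derived state is whichever differs from the outgroup's state, so for four-chambered heart the derived state is 'absent', and for the remaining characters it is 'present'.
Only C and Y show the derived state 'present' for wing venation reduced, supporting them as a clade.
Only N and Q show the derived state 'present' for keeled scales, supporting them as a clade.
stem photosynthetic: derived state 'present' in Q only — an autapomorphy, so it tells us nothing about relationships among taxa.
four-chambered heart (derived state 'absent') is shared by all ingroup taxa — unites the whole ingroup.
prehensile tail: derived state 'present' in C only — an autapomorphy, so it tells us nothing about relationships among taxa.
Most parsimonious ingroup topology: ((N,Q),(C,Y)).
Changes per character on this tree: wing venation reduced: 1; keeled scales: 1; stem photosynthetic: 1; four-chambered heart: 1; prehensile tail: 1.
Total = 5.

5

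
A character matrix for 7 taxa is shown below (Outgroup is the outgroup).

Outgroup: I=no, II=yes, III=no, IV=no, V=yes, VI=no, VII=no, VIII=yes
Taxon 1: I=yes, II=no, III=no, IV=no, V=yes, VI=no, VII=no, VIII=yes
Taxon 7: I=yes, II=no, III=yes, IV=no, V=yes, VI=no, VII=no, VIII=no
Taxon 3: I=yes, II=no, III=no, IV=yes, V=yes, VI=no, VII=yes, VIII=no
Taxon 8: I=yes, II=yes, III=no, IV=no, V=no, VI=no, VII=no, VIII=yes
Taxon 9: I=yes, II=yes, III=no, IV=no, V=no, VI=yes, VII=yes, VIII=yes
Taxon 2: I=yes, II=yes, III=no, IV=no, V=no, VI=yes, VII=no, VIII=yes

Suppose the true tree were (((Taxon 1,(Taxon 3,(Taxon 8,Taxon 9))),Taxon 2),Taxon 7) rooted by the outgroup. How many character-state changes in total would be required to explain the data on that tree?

14

Map each character onto (((Taxon 1,(Taxon 3,(Taxon 8,Taxon 9))),Taxon 2),Taxon 7) (rooted by Outgroup) and count the minimum state changes it requires (Fitch parsimony):
I: 1; II: 3; III: 1; IV: 1; V: 2; VI: 2; VII: 2; VIII: 2.
Total tree length = 14.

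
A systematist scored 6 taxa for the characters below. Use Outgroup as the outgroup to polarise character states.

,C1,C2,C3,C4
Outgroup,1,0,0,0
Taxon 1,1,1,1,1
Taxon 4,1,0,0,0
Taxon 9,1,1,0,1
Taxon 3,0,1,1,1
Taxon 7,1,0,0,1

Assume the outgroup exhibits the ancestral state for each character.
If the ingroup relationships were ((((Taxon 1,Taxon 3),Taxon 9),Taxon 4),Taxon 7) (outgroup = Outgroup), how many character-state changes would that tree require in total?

Map each character onto ((((Taxon 1,Taxon 3),Taxon 9),Taxon 4),Taxon 7) (rooted by Outgroup) and count the minimum state changes it requires (Fitch parsimony):
C1: 1; C2: 1; C3: 1; C4: 2.
Total tree length = 5.

5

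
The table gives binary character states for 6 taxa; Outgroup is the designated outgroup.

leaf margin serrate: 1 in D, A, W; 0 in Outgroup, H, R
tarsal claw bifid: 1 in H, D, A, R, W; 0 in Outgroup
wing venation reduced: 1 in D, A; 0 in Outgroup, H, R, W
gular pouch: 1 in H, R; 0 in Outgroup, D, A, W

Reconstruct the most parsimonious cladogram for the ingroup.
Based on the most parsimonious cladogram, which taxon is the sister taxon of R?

H

The outgroup has state '0' for every character, so '1' is the derived state throughout.
Only A, D, and W show the derived state '1' for leaf margin serrate, supporting them as a clade.
tarsal claw bifid (derived state '1') is shared by all ingroup taxa — unites the whole ingroup.
wing venation reduced (derived state '1') is shared by A and D — a synapomorphy uniting that clade.
gular pouch (derived state '1') is shared by H and R — a synapomorphy uniting that clade.
Most parsimonious ingroup topology: ((H,R),((D,A),W)).
R and H form a cherry on this tree, so they are sister taxa.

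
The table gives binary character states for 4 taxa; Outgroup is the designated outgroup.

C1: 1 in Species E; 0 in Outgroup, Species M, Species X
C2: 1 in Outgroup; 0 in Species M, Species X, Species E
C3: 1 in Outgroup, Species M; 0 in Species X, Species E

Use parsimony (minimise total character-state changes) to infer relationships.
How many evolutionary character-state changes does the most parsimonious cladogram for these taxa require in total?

3

Character polarity is set by the outgroup: the derived state is whichever differs from the outgroup's state, so for C2, C3 the derived state is '0', and for the remaining characters it is '1'.
C1 (derived state '1') is unique to Species E (autapomorphy; uninformative for grouping).
C2 (derived state '0') is shared by all ingroup taxa — unites the whole ingroup.
C3 (derived state '0') is shared by Species E and Species X — a synapomorphy uniting that clade.
Most parsimonious ingroup topology: (Species M,(Species X,Species E)).
Changes per character on this tree: C1: 1; C2: 1; C3: 1.
Total = 3.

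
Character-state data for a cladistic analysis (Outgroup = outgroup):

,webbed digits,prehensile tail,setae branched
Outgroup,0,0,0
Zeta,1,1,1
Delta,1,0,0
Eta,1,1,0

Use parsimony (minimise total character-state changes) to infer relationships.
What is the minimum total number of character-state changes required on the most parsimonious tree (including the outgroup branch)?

3

The outgroup has state '0' for every character, so '1' is the derived state throughout.
All ingroup taxa share the derived state '1' for webbed digits; it defines the ingroup but does not resolve relationships within it.
prehensile tail (derived state '1') is shared by Eta and Zeta — a synapomorphy uniting that clade.
setae branched: derived state '1' in Zeta only — an autapomorphy, so it tells us nothing about relationships among taxa.
Most parsimonious ingroup topology: ((Zeta,Eta),Delta).
Changes per character on this tree: webbed digits: 1; prehensile tail: 1; setae branched: 1.
Total = 3.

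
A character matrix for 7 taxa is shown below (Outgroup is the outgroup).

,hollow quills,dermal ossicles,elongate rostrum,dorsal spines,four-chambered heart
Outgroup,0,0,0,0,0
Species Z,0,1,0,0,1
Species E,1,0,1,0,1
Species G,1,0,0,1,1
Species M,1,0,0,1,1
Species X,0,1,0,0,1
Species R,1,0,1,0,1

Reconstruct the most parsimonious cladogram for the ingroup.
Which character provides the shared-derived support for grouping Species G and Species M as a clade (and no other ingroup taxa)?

dorsal spines

The outgroup has state '0' for every character, so '1' is the derived state throughout.
hollow quills (derived state '1') is shared by Species E, Species G, Species M, and Species R — a synapomorphy uniting that clade.
dermal ossicles: derived state '1' in Species X and Species Z only — synapomorphy for {Species X, Species Z}.
Only Species E and Species R show the derived state '1' for elongate rostrum, supporting them as a clade.
dorsal spines (derived state '1') is shared by Species G and Species M — a synapomorphy uniting that clade.
All ingroup taxa share the derived state '1' for four-chambered heart; it defines the ingroup but does not resolve relationships within it.
Most parsimonious ingroup topology: ((Species Z,Species X),((Species E,Species R),(Species G,Species M))).
The clade {Species G, Species M} is supported by dorsal spines: its derived state '1' occurs in exactly those taxa and in no other taxon (including the outgroup).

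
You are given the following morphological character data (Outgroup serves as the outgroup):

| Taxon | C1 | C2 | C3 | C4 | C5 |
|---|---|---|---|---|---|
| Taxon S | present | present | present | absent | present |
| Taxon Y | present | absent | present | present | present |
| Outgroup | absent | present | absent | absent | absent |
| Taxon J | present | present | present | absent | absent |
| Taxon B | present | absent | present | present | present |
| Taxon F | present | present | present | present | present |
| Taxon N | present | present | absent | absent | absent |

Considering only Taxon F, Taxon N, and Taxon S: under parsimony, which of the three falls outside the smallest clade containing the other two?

Character polarity is set by the outgroup: the derived state is whichever differs from the outgroup's state, so for C2 the derived state is 'absent', and for the remaining characters it is 'present'.
C1 (derived state 'present') is shared by all ingroup taxa — unites the whole ingroup.
C2: derived state 'absent' in Taxon B and Taxon Y only — synapomorphy for {Taxon B, Taxon Y}.
Only Taxon B, Taxon F, Taxon J, Taxon S, and Taxon Y show the derived state 'present' for C3, supporting them as a clade.
Only Taxon B, Taxon F, and Taxon Y show the derived state 'present' for C4, supporting them as a clade.
C5 (derived state 'present') is shared by Taxon B, Taxon F, Taxon S, and Taxon Y — a synapomorphy uniting that clade.
Most parsimonious ingroup topology: (((((Taxon Y,Taxon B),Taxon F),Taxon S),Taxon J),Taxon N).
Taxon S and Taxon F share a more recent common ancestor with each other than either does with Taxon N, so Taxon N is the least closely related of the three.

Taxon N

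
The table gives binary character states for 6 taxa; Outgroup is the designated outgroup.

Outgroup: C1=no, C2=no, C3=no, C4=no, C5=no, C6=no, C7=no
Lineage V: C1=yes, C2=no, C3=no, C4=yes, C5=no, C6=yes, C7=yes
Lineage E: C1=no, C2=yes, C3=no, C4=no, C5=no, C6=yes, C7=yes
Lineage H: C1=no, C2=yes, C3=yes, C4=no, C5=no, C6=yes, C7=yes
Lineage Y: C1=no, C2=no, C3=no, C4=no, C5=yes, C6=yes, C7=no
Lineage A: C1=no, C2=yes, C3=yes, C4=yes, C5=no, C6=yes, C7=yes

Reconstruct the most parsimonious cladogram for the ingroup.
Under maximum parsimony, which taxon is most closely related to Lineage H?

Lineage A

The outgroup has state 'no' for every character, so 'yes' is the derived state throughout.
C1: derived state 'yes' in Lineage V only — an autapomorphy, so it tells us nothing about relationships among taxa.
C2: derived state 'yes' in Lineage A, Lineage E, and Lineage H only — synapomorphy for {Lineage A, Lineage E, Lineage H}.
Only Lineage A and Lineage H show the derived state 'yes' for C3, supporting them as a clade.
C4 groups Lineage A and Lineage V, which is incompatible with the clades supported by the remaining characters; treating it as convergent (homoplasy) costs fewer steps than any alternative tree.
C5 (derived state 'yes') is unique to Lineage Y (autapomorphy; uninformative for grouping).
All ingroup taxa share the derived state 'yes' for C6; it defines the ingroup but does not resolve relationships within it.
C7: derived state 'yes' in Lineage A, Lineage E, Lineage H, and Lineage V only — synapomorphy for {Lineage A, Lineage E, Lineage H, Lineage V}.
Most parsimonious ingroup topology: ((Lineage V,(Lineage E,(Lineage H,Lineage A))),Lineage Y).
Lineage H and Lineage A form a cherry on this tree, so they are sister taxa.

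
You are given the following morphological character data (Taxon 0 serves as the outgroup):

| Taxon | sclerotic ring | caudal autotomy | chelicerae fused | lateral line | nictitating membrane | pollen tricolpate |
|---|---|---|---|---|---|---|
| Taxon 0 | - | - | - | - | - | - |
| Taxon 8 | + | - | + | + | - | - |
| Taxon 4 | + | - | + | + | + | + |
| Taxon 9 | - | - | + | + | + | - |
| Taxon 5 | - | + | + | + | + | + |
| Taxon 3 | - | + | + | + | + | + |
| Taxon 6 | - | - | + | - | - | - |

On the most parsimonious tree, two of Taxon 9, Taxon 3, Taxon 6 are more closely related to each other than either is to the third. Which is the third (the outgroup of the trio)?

The outgroup has state '-' for every character, so '+' is the derived state throughout.
sclerotic ring (state '+') occurs in Taxon 4 and Taxon 8 but conflicts with the nesting implied by the other characters — most parsimoniously interpreted as homoplasy.
Only Taxon 3 and Taxon 5 show the derived state '+' for caudal autotomy, supporting them as a clade.
chelicerae fused (derived state '+') is shared by all ingroup taxa — unites the whole ingroup.
lateral line (derived state '+') is shared by Taxon 3, Taxon 4, Taxon 5, Taxon 8, and Taxon 9 — a synapomorphy uniting that clade.
nictitating membrane (derived state '+') is shared by Taxon 3, Taxon 4, Taxon 5, and Taxon 9 — a synapomorphy uniting that clade.
Only Taxon 3, Taxon 4, and Taxon 5 show the derived state '+' for pollen tricolpate, supporting them as a clade.
Most parsimonious ingroup topology: ((Taxon 8,((Taxon 4,(Taxon 5,Taxon 3)),Taxon 9)),Taxon 6).
Taxon 3 and Taxon 9 share a more recent common ancestor with each other than either does with Taxon 6, so Taxon 6 is the least closely related of the three.

Taxon 6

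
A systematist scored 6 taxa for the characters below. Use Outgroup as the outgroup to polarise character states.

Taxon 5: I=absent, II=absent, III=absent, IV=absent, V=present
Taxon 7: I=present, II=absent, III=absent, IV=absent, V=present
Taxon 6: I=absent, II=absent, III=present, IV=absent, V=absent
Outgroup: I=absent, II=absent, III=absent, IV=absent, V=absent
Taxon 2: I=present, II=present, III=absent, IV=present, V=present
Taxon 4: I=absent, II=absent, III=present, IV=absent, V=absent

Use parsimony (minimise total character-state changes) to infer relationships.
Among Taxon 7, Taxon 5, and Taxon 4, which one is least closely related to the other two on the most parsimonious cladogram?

The outgroup has state 'absent' for every character, so 'present' is the derived state throughout.
Only Taxon 2 and Taxon 7 show the derived state 'present' for I, supporting them as a clade.
II (derived state 'present') is unique to Taxon 2 (autapomorphy; uninformative for grouping).
III (derived state 'present') is shared by Taxon 4 and Taxon 6 — a synapomorphy uniting that clade.
IV (derived state 'present') is unique to Taxon 2 (autapomorphy; uninformative for grouping).
Only Taxon 2, Taxon 5, and Taxon 7 show the derived state 'present' for V, supporting them as a clade.
Most parsimonious ingroup topology: ((Taxon 6,Taxon 4),((Taxon 2,Taxon 7),Taxon 5)).
Taxon 5 and Taxon 7 share a more recent common ancestor with each other than either does with Taxon 4, so Taxon 4 is the least closely related of the three.

Taxon 4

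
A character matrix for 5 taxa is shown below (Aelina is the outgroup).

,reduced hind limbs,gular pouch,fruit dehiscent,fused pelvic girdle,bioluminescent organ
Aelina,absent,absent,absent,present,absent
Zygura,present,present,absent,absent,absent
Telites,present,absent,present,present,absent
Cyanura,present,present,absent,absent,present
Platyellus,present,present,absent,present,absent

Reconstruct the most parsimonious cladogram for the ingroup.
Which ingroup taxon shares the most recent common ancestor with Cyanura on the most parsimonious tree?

Zygura

Character polarity is set by the outgroup: the derived state is whichever differs from the outgroup's state, so for fused pelvic girdle the derived state is 'absent', and for the remaining characters it is 'present'.
reduced hind limbs (derived state 'present') is shared by all ingroup taxa — unites the whole ingroup.
gular pouch (derived state 'present') is shared by Cyanura, Platyellus, and Zygura — a synapomorphy uniting that clade.
fruit dehiscent (derived state 'present') is unique to Telites (autapomorphy; uninformative for grouping).
fused pelvic girdle (derived state 'absent') is shared by Cyanura and Zygura — a synapomorphy uniting that clade.
bioluminescent organ: derived state 'present' in Cyanura only — an autapomorphy, so it tells us nothing about relationships among taxa.
Most parsimonious ingroup topology: (((Zygura,Cyanura),Platyellus),Telites).
Cyanura and Zygura form a cherry on this tree, so they are sister taxa.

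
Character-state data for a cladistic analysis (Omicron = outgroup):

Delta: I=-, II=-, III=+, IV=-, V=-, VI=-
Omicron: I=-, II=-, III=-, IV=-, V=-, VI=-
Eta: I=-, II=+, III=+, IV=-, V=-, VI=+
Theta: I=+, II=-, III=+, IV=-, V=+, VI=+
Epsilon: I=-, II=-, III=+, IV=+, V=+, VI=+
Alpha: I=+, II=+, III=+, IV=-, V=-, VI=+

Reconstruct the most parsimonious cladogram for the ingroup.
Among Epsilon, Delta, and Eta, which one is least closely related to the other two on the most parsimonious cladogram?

Delta

The outgroup has state '-' for every character, so '+' is the derived state throughout.
I groups Alpha and Theta, which is incompatible with the clades supported by the remaining characters; treating it as convergent (homoplasy) costs fewer steps than any alternative tree.
Only Alpha and Eta show the derived state '+' for II, supporting them as a clade.
All ingroup taxa share the derived state '+' for III; it defines the ingroup but does not resolve relationships within it.
IV: derived state '+' in Epsilon only — an autapomorphy, so it tells us nothing about relationships among taxa.
Only Epsilon and Theta show the derived state '+' for V, supporting them as a clade.
VI (derived state '+') is shared by Alpha, Epsilon, Eta, and Theta — a synapomorphy uniting that clade.
Most parsimonious ingroup topology: (((Theta,Epsilon),(Alpha,Eta)),Delta).
Eta and Epsilon share a more recent common ancestor with each other than either does with Delta, so Delta is the least closely related of the three.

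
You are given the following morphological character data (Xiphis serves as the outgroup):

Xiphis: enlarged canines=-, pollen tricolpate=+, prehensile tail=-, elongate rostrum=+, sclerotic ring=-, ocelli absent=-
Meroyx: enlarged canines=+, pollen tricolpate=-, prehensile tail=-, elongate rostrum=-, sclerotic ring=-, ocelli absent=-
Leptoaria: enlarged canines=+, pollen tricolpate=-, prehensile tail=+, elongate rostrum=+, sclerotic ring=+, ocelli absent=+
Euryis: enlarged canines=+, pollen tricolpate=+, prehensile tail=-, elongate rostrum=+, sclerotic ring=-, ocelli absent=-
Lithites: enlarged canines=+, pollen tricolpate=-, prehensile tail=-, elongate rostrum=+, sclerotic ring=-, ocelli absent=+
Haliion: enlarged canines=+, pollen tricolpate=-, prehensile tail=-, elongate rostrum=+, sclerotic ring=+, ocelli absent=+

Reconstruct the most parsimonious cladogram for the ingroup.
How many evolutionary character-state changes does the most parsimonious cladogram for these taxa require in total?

Character polarity is set by the outgroup: the derived state is whichever differs from the outgroup's state, so for pollen tricolpate, elongate rostrum the derived state is '-', and for the remaining characters it is '+'.
All ingroup taxa share the derived state '+' for enlarged canines; it defines the ingroup but does not resolve relationships within it.
pollen tricolpate (derived state '-') is shared by Haliion, Leptoaria, Lithites, and Meroyx — a synapomorphy uniting that clade.
prehensile tail (derived state '+') is unique to Leptoaria (autapomorphy; uninformative for grouping).
elongate rostrum: derived state '-' in Meroyx only — an autapomorphy, so it tells us nothing about relationships among taxa.
sclerotic ring: derived state '+' in Haliion and Leptoaria only — synapomorphy for {Haliion, Leptoaria}.
ocelli absent (derived state '+') is shared by Haliion, Leptoaria, and Lithites — a synapomorphy uniting that clade.
Most parsimonious ingroup topology: ((Meroyx,((Leptoaria,Haliion),Lithites)),Euryis).
Changes per character on this tree: enlarged canines: 1; pollen tricolpate: 1; prehensile tail: 1; elongate rostrum: 1; sclerotic ring: 1; ocelli absent: 1.
Total = 6.

6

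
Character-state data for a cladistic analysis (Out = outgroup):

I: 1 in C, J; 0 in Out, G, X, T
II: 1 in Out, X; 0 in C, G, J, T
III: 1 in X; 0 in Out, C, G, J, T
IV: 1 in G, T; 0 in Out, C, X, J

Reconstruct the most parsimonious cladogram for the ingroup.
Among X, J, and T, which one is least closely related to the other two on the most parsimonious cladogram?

Character polarity is set by the outgroup: the derived state is whichever differs from the outgroup's state, so for II the derived state is '0', and for the remaining characters it is '1'.
I (derived state '1') is shared by C and J — a synapomorphy uniting that clade.
II: derived state '0' in C, G, J, and T only — synapomorphy for {C, G, J, T}.
III (derived state '1') is unique to X (autapomorphy; uninformative for grouping).
Only G and T show the derived state '1' for IV, supporting them as a clade.
Most parsimonious ingroup topology: (((C,J),(G,T)),X).
J and T share a more recent common ancestor with each other than either does with X, so X is the least closely related of the three.

X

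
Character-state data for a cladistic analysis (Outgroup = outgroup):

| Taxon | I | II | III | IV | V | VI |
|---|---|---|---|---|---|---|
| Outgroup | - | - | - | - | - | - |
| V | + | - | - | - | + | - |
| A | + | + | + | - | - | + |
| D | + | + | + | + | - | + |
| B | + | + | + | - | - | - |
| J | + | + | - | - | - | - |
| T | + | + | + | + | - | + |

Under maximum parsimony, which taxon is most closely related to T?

D

The outgroup has state '-' for every character, so '+' is the derived state throughout.
I (derived state '+') is shared by all ingroup taxa — unites the whole ingroup.
Only A, B, D, J, and T show the derived state '+' for II, supporting them as a clade.
III (derived state '+') is shared by A, B, D, and T — a synapomorphy uniting that clade.
Only D and T show the derived state '+' for IV, supporting them as a clade.
V: derived state '+' in V only — an autapomorphy, so it tells us nothing about relationships among taxa.
VI: derived state '+' in A, D, and T only — synapomorphy for {A, D, T}.
Most parsimonious ingroup topology: (V,(((A,(D,T)),B),J)).
T and D form a cherry on this tree, so they are sister taxa.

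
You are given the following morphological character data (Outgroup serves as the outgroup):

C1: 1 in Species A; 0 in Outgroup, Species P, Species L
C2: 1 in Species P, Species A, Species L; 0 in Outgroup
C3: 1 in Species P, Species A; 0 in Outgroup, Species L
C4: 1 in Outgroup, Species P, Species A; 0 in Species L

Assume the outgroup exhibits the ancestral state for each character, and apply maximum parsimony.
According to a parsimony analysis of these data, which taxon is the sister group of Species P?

Species A

Character polarity is set by the outgroup: the derived state is whichever differs from the outgroup's state, so for C4 the derived state is '0', and for the remaining characters it is '1'.
C1 (derived state '1') is unique to Species A (autapomorphy; uninformative for grouping).
All ingroup taxa share the derived state '1' for C2; it defines the ingroup but does not resolve relationships within it.
C3: derived state '1' in Species A and Species P only — synapomorphy for {Species A, Species P}.
C4: derived state '0' in Species L only — an autapomorphy, so it tells us nothing about relationships among taxa.
Most parsimonious ingroup topology: ((Species P,Species A),Species L).
Species P and Species A form a cherry on this tree, so they are sister taxa.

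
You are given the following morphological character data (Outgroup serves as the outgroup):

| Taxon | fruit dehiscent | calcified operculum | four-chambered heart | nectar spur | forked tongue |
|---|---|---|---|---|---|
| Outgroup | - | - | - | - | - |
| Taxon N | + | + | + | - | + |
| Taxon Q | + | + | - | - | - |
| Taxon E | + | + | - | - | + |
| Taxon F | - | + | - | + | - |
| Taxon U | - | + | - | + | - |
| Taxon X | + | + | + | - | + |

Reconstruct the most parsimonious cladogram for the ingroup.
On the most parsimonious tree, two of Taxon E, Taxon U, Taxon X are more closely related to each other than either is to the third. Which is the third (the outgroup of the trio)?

Taxon U

The outgroup has state '-' for every character, so '+' is the derived state throughout.
Only Taxon E, Taxon N, Taxon Q, and Taxon X show the derived state '+' for fruit dehiscent, supporting them as a clade.
calcified operculum (derived state '+') is shared by all ingroup taxa — unites the whole ingroup.
four-chambered heart: derived state '+' in Taxon N and Taxon X only — synapomorphy for {Taxon N, Taxon X}.
nectar spur: derived state '+' in Taxon F and Taxon U only — synapomorphy for {Taxon F, Taxon U}.
Only Taxon E, Taxon N, and Taxon X show the derived state '+' for forked tongue, supporting them as a clade.
Most parsimonious ingroup topology: ((((Taxon N,Taxon X),Taxon E),Taxon Q),(Taxon F,Taxon U)).
Taxon X and Taxon E share a more recent common ancestor with each other than either does with Taxon U, so Taxon U is the least closely related of the three.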